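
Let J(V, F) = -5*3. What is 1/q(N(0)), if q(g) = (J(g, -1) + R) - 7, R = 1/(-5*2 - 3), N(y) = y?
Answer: -13/287 ≈ -0.045296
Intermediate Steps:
J(V, F) = -15
R = -1/13 (R = 1/(-10 - 3) = 1/(-13) = -1/13 ≈ -0.076923)
q(g) = -287/13 (q(g) = (-15 - 1/13) - 7 = -196/13 - 7 = -287/13)
1/q(N(0)) = 1/(-287/13) = -13/287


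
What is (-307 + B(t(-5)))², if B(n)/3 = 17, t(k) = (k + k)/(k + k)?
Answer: 65536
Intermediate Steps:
t(k) = 1 (t(k) = (2*k)/((2*k)) = (2*k)*(1/(2*k)) = 1)
B(n) = 51 (B(n) = 3*17 = 51)
(-307 + B(t(-5)))² = (-307 + 51)² = (-256)² = 65536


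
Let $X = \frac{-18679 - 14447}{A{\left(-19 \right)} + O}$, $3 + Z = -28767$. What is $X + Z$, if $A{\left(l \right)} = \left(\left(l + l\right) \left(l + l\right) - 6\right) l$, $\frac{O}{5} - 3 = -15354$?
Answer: $- \frac{2994262164}{104077} \approx -28770.0$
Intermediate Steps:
$Z = -28770$ ($Z = -3 - 28767 = -28770$)
$O = -76755$ ($O = 15 + 5 \left(-15354\right) = 15 - 76770 = -76755$)
$A{\left(l \right)} = l \left(-6 + 4 l^{2}\right)$ ($A{\left(l \right)} = \left(2 l 2 l - 6\right) l = \left(4 l^{2} - 6\right) l = \left(-6 + 4 l^{2}\right) l = l \left(-6 + 4 l^{2}\right)$)
$X = \frac{33126}{104077}$ ($X = \frac{-18679 - 14447}{\left(\left(-6\right) \left(-19\right) + 4 \left(-19\right)^{3}\right) - 76755} = - \frac{33126}{\left(114 + 4 \left(-6859\right)\right) - 76755} = - \frac{33126}{\left(114 - 27436\right) - 76755} = - \frac{33126}{-27322 - 76755} = - \frac{33126}{-104077} = \left(-33126\right) \left(- \frac{1}{104077}\right) = \frac{33126}{104077} \approx 0.31828$)
$X + Z = \frac{33126}{104077} - 28770 = - \frac{2994262164}{104077}$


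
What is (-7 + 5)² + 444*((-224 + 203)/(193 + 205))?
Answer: -3866/199 ≈ -19.427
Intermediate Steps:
(-7 + 5)² + 444*((-224 + 203)/(193 + 205)) = (-2)² + 444*(-21/398) = 4 + 444*(-21*1/398) = 4 + 444*(-21/398) = 4 - 4662/199 = -3866/199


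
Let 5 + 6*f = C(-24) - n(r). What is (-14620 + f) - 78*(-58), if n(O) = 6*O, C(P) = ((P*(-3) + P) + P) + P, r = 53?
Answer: -60899/6 ≈ -10150.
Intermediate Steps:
C(P) = 0 (C(P) = ((-3*P + P) + P) + P = (-2*P + P) + P = -P + P = 0)
f = -323/6 (f = -5/6 + (0 - 6*53)/6 = -5/6 + (0 - 1*318)/6 = -5/6 + (0 - 318)/6 = -5/6 + (1/6)*(-318) = -5/6 - 53 = -323/6 ≈ -53.833)
(-14620 + f) - 78*(-58) = (-14620 - 323/6) - 78*(-58) = -88043/6 + 4524 = -60899/6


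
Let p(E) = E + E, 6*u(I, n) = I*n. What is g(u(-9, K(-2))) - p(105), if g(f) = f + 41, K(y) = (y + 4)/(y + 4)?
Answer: -341/2 ≈ -170.50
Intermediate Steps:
K(y) = 1 (K(y) = (4 + y)/(4 + y) = 1)
u(I, n) = I*n/6 (u(I, n) = (I*n)/6 = I*n/6)
g(f) = 41 + f
p(E) = 2*E
g(u(-9, K(-2))) - p(105) = (41 + (⅙)*(-9)*1) - 2*105 = (41 - 3/2) - 1*210 = 79/2 - 210 = -341/2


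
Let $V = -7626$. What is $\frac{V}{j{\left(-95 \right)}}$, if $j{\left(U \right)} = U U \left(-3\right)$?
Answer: $\frac{2542}{9025} \approx 0.28166$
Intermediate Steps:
$j{\left(U \right)} = - 3 U^{2}$ ($j{\left(U \right)} = U^{2} \left(-3\right) = - 3 U^{2}$)
$\frac{V}{j{\left(-95 \right)}} = - \frac{7626}{\left(-3\right) \left(-95\right)^{2}} = - \frac{7626}{\left(-3\right) 9025} = - \frac{7626}{-27075} = \left(-7626\right) \left(- \frac{1}{27075}\right) = \frac{2542}{9025}$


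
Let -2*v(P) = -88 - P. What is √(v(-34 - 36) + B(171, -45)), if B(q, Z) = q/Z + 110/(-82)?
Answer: √162155/205 ≈ 1.9643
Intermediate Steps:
B(q, Z) = -55/41 + q/Z (B(q, Z) = q/Z + 110*(-1/82) = q/Z - 55/41 = -55/41 + q/Z)
v(P) = 44 + P/2 (v(P) = -(-88 - P)/2 = 44 + P/2)
√(v(-34 - 36) + B(171, -45)) = √((44 + (-34 - 36)/2) + (-55/41 + 171/(-45))) = √((44 + (½)*(-70)) + (-55/41 + 171*(-1/45))) = √((44 - 35) + (-55/41 - 19/5)) = √(9 - 1054/205) = √(791/205) = √162155/205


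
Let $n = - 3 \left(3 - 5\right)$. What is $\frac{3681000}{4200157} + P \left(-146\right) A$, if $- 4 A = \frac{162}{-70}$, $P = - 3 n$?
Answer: $\frac{223648590069}{147005495} \approx 1521.4$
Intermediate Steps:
$n = 6$ ($n = \left(-3\right) \left(-2\right) = 6$)
$P = -18$ ($P = \left(-3\right) 6 = -18$)
$A = \frac{81}{140}$ ($A = - \frac{162 \frac{1}{-70}}{4} = - \frac{162 \left(- \frac{1}{70}\right)}{4} = \left(- \frac{1}{4}\right) \left(- \frac{81}{35}\right) = \frac{81}{140} \approx 0.57857$)
$\frac{3681000}{4200157} + P \left(-146\right) A = \frac{3681000}{4200157} + \left(-18\right) \left(-146\right) \frac{81}{140} = 3681000 \cdot \frac{1}{4200157} + 2628 \cdot \frac{81}{140} = \frac{3681000}{4200157} + \frac{53217}{35} = \frac{223648590069}{147005495}$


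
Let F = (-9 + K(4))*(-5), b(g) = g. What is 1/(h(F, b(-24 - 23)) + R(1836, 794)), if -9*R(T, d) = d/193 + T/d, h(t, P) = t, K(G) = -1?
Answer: 689589/33987058 ≈ 0.020290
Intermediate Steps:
F = 50 (F = (-9 - 1)*(-5) = -10*(-5) = 50)
R(T, d) = -d/1737 - T/(9*d) (R(T, d) = -(d/193 + T/d)/9 = -d/1737 - T/(9*d))
1/(h(F, b(-24 - 23)) + R(1836, 794)) = 1/(50 + (-1/1737*794 - 1/9*1836/794)) = 1/(50 + (-794/1737 - 1/9*1836*1/794)) = 1/(50 + (-794/1737 - 102/397)) = 1/(50 - 492392/689589) = 1/(33987058/689589) = 689589/33987058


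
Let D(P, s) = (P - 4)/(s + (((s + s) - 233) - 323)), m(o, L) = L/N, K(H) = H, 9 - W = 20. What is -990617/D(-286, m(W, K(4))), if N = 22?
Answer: -605266987/319 ≈ -1.8974e+6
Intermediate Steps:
W = -11 (W = 9 - 1*20 = 9 - 20 = -11)
m(o, L) = L/22
D(P, s) = (-4 + P)/(-556 + 3*s) (D(P, s) = (-4 + P)/(s + ((2*s - 233) - 323)) = (-4 + P)/(s + ((-233 + 2*s) - 323)) = (-4 + P)/(s + (-556 + 2*s)) = (-4 + P)/(-556 + 3*s))
-990617/D(-286, m(W, K(4))) = -990617*(-556 + 3*((1/22)*4))/(-4 - 286) = -990617/(-290/(-556 + 3*(2/11))) = -990617/(-290/(-556 + 6/11)) = -990617/(-290/(-6110/11)) = -990617/((-11/6110*(-290))) = -990617/319/611 = -990617*611/319 = -605266987/319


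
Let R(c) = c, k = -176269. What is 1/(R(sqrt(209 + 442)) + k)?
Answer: -176269/31070759710 - sqrt(651)/31070759710 ≈ -5.6740e-6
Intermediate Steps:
1/(R(sqrt(209 + 442)) + k) = 1/(sqrt(209 + 442) - 176269) = 1/(sqrt(651) - 176269) = 1/(-176269 + sqrt(651))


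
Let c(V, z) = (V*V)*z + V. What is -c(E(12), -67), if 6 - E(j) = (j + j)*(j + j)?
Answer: 21768870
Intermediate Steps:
E(j) = 6 - 4*j² (E(j) = 6 - (j + j)*(j + j) = 6 - 2*j*2*j = 6 - 4*j²)
c(V, z) = V + z*V² (c(V, z) = V²*z + V = z*V² + V = V + z*V²)
-c(E(12), -67) = -(6 - 4*12²)*(1 + (6 - 4*12²)*(-67)) = -(6 - 4*144)*(1 + (6 - 4*144)*(-67)) = -(6 - 576)*(1 + (6 - 576)*(-67)) = -(-570)*(1 - 570*(-67)) = -(-570)*(1 + 38190) = -(-570)*38191 = -1*(-21768870) = 21768870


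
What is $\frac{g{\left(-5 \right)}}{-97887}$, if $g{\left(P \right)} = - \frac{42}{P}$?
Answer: $- \frac{14}{163145} \approx -8.5813 \cdot 10^{-5}$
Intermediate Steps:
$\frac{g{\left(-5 \right)}}{-97887} = \frac{\left(-42\right) \frac{1}{-5}}{-97887} = \left(-42\right) \left(- \frac{1}{5}\right) \left(- \frac{1}{97887}\right) = \frac{42}{5} \left(- \frac{1}{97887}\right) = - \frac{14}{163145}$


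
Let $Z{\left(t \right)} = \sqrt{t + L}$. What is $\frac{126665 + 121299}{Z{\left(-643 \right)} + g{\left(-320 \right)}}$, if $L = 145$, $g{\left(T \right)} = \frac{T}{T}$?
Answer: $\frac{247964}{499} - \frac{247964 i \sqrt{498}}{499} \approx 496.92 - 11089.0 i$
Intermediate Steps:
$g{\left(T \right)} = 1$
$Z{\left(t \right)} = \sqrt{145 + t}$ ($Z{\left(t \right)} = \sqrt{t + 145} = \sqrt{145 + t}$)
$\frac{126665 + 121299}{Z{\left(-643 \right)} + g{\left(-320 \right)}} = \frac{126665 + 121299}{\sqrt{145 - 643} + 1} = \frac{247964}{\sqrt{-498} + 1} = \frac{247964}{i \sqrt{498} + 1} = \frac{247964}{1 + i \sqrt{498}}$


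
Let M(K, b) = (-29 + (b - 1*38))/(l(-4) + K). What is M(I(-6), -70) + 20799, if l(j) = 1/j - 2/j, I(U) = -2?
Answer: 146141/7 ≈ 20877.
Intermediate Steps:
l(j) = -1/j (l(j) = 1/j - 2/j = -1/j)
M(K, b) = (-67 + b)/(¼ + K) (M(K, b) = (-29 + (b - 1*38))/(-1/(-4) + K) = (-29 + (b - 38))/(-1*(-¼) + K) = (-29 + (-38 + b))/(¼ + K) = (-67 + b)/(¼ + K))
M(I(-6), -70) + 20799 = 4*(-67 - 70)/(1 + 4*(-2)) + 20799 = 4*(-137)/(1 - 8) + 20799 = 4*(-137)/(-7) + 20799 = 4*(-⅐)*(-137) + 20799 = 548/7 + 20799 = 146141/7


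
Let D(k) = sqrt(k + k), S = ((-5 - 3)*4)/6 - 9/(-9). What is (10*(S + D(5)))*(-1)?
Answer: 130/3 - 10*sqrt(10) ≈ 11.711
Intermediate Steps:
S = -13/3 (S = -8*4*(1/6) - 9*(-1/9) = -32*1/6 + 1 = -16/3 + 1 = -13/3 ≈ -4.3333)
D(k) = sqrt(2)*sqrt(k) (D(k) = sqrt(2*k) = sqrt(2)*sqrt(k))
(10*(S + D(5)))*(-1) = (10*(-13/3 + sqrt(2)*sqrt(5)))*(-1) = (10*(-13/3 + sqrt(10)))*(-1) = (-130/3 + 10*sqrt(10))*(-1) = 130/3 - 10*sqrt(10)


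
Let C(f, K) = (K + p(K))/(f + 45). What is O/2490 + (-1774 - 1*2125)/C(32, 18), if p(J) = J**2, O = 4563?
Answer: -62166227/70965 ≈ -876.01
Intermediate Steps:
C(f, K) = (K + K**2)/(45 + f) (C(f, K) = (K + K**2)/(f + 45) = (K + K**2)/(45 + f))
O/2490 + (-1774 - 1*2125)/C(32, 18) = 4563/2490 + (-1774 - 1*2125)/((18*(1 + 18)/(45 + 32))) = 4563*(1/2490) + (-1774 - 2125)/((18*19/77)) = 1521/830 - 3899/(18*(1/77)*19) = 1521/830 - 3899/342/77 = 1521/830 - 3899*77/342 = 1521/830 - 300223/342 = -62166227/70965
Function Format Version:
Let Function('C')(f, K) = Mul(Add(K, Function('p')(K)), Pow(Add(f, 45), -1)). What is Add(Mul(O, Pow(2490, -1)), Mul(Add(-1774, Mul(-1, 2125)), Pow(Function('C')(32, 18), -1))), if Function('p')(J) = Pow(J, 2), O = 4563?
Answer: Rational(-62166227, 70965) ≈ -876.01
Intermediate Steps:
Function('C')(f, K) = Mul(Pow(Add(45, f), -1), Add(K, Pow(K, 2))) (Function('C')(f, K) = Mul(Add(K, Pow(K, 2)), Pow(Add(f, 45), -1)) = Mul(Add(K, Pow(K, 2)), Pow(Add(45, f), -1)) = Mul(Pow(Add(45, f), -1), Add(K, Pow(K, 2))))
Add(Mul(O, Pow(2490, -1)), Mul(Add(-1774, Mul(-1, 2125)), Pow(Function('C')(32, 18), -1))) = Add(Mul(4563, Pow(2490, -1)), Mul(Add(-1774, Mul(-1, 2125)), Pow(Mul(18, Pow(Add(45, 32), -1), Add(1, 18)), -1))) = Add(Mul(4563, Rational(1, 2490)), Mul(Add(-1774, -2125), Pow(Mul(18, Pow(77, -1), 19), -1))) = Add(Rational(1521, 830), Mul(-3899, Pow(Mul(18, Rational(1, 77), 19), -1))) = Add(Rational(1521, 830), Mul(-3899, Pow(Rational(342, 77), -1))) = Add(Rational(1521, 830), Mul(-3899, Rational(77, 342))) = Add(Rational(1521, 830), Rational(-300223, 342)) = Rational(-62166227, 70965)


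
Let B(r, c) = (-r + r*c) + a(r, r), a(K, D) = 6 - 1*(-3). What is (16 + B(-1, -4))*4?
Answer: 120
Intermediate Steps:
a(K, D) = 9 (a(K, D) = 6 + 3 = 9)
B(r, c) = 9 - r + c*r (B(r, c) = (-r + r*c) + 9 = (-r + c*r) + 9 = 9 - r + c*r)
(16 + B(-1, -4))*4 = (16 + (9 - 1*(-1) - 4*(-1)))*4 = (16 + (9 + 1 + 4))*4 = (16 + 14)*4 = 30*4 = 120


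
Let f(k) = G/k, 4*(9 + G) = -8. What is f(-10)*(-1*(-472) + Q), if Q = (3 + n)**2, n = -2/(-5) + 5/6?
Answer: 4850219/9000 ≈ 538.91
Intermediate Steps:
G = -11 (G = -9 + (1/4)*(-8) = -9 - 2 = -11)
f(k) = -11/k
n = 37/30 (n = -2*(-1/5) + 5*(1/6) = 2/5 + 5/6 = 37/30 ≈ 1.2333)
Q = 16129/900 (Q = (3 + 37/30)**2 = (127/30)**2 = 16129/900 ≈ 17.921)
f(-10)*(-1*(-472) + Q) = (-11/(-10))*(-1*(-472) + 16129/900) = (-11*(-1/10))*(472 + 16129/900) = (11/10)*(440929/900) = 4850219/9000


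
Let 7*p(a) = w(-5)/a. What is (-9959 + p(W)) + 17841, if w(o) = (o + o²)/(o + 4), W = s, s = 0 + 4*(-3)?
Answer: 165527/21 ≈ 7882.2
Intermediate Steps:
s = -12 (s = 0 - 12 = -12)
W = -12
w(o) = (o + o²)/(4 + o)
p(a) = -20/(7*a) (p(a) = ((-5*(1 - 5)/(4 - 5))/a)/7 = ((-5*(-4)/(-1))/a)/7 = ((-5*(-1)*(-4))/a)/7 = (-20/a)/7 = -20/(7*a))
(-9959 + p(W)) + 17841 = (-9959 - 20/7/(-12)) + 17841 = (-9959 - 20/7*(-1/12)) + 17841 = (-9959 + 5/21) + 17841 = -209134/21 + 17841 = 165527/21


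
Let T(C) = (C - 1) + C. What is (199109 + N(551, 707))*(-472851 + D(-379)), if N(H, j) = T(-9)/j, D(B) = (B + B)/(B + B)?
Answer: -9509016472200/101 ≈ -9.4149e+10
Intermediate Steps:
D(B) = 1 (D(B) = (2*B)/((2*B)) = (2*B)*(1/(2*B)) = 1)
T(C) = -1 + 2*C (T(C) = (-1 + C) + C = -1 + 2*C)
N(H, j) = -19/j (N(H, j) = (-1 + 2*(-9))/j = (-1 - 18)/j = -19/j)
(199109 + N(551, 707))*(-472851 + D(-379)) = (199109 - 19/707)*(-472851 + 1) = (199109 - 19*1/707)*(-472850) = (199109 - 19/707)*(-472850) = (140770044/707)*(-472850) = -9509016472200/101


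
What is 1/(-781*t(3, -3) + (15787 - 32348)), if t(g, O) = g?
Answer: -1/18904 ≈ -5.2899e-5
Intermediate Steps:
1/(-781*t(3, -3) + (15787 - 32348)) = 1/(-781*3 + (15787 - 32348)) = 1/(-2343 - 16561) = 1/(-18904) = -1/18904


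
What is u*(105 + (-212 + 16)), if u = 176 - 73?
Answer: -9373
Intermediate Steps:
u = 103
u*(105 + (-212 + 16)) = 103*(105 + (-212 + 16)) = 103*(105 - 196) = 103*(-91) = -9373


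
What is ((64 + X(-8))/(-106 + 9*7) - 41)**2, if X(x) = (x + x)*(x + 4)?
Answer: 3575881/1849 ≈ 1934.0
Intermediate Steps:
X(x) = 2*x*(4 + x) (X(x) = (2*x)*(4 + x) = 2*x*(4 + x))
((64 + X(-8))/(-106 + 9*7) - 41)**2 = ((64 + 2*(-8)*(4 - 8))/(-106 + 9*7) - 41)**2 = ((64 + 2*(-8)*(-4))/(-106 + 63) - 41)**2 = ((64 + 64)/(-43) - 41)**2 = (128*(-1/43) - 41)**2 = (-128/43 - 41)**2 = (-1891/43)**2 = 3575881/1849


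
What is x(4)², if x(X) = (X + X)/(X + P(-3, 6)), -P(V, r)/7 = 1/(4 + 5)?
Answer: 5184/841 ≈ 6.1641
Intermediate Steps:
P(V, r) = -7/9 (P(V, r) = -7/(4 + 5) = -7/9)
x(X) = 2*X/(-7/9 + X) (x(X) = (X + X)/(X - 7/9) = (2*X)/(-7/9 + X) = 2*X/(-7/9 + X))
x(4)² = (18*4/(-7 + 9*4))² = (18*4/(-7 + 36))² = (18*4/29)² = (18*4*(1/29))² = (72/29)² = 5184/841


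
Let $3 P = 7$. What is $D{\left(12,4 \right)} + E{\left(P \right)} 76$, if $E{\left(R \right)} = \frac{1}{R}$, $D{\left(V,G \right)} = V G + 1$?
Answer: $\frac{571}{7} \approx 81.571$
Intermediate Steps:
$D{\left(V,G \right)} = 1 + G V$ ($D{\left(V,G \right)} = G V + 1 = 1 + G V$)
$P = \frac{7}{3}$ ($P = \frac{1}{3} \cdot 7 = \frac{7}{3} \approx 2.3333$)
$D{\left(12,4 \right)} + E{\left(P \right)} 76 = \left(1 + 4 \cdot 12\right) + \frac{1}{\frac{7}{3}} \cdot 76 = \left(1 + 48\right) + \frac{3}{7} \cdot 76 = 49 + \frac{228}{7} = \frac{571}{7}$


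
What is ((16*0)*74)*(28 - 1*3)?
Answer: 0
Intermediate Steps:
((16*0)*74)*(28 - 1*3) = (0*74)*(28 - 3) = 0*25 = 0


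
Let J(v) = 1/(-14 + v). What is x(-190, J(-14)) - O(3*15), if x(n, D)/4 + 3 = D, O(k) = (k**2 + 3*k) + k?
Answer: -15520/7 ≈ -2217.1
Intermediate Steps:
O(k) = k**2 + 4*k
x(n, D) = -12 + 4*D
x(-190, J(-14)) - O(3*15) = (-12 + 4/(-14 - 14)) - 3*15*(4 + 3*15) = (-12 + 4/(-28)) - 45*(4 + 45) = (-12 + 4*(-1/28)) - 45*49 = (-12 - 1/7) - 1*2205 = -85/7 - 2205 = -15520/7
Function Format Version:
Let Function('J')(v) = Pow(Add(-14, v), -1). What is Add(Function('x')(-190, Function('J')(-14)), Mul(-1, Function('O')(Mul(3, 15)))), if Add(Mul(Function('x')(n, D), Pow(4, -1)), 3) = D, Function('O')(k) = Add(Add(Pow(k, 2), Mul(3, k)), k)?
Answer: Rational(-15520, 7) ≈ -2217.1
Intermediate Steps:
Function('O')(k) = Add(Pow(k, 2), Mul(4, k))
Function('x')(n, D) = Add(-12, Mul(4, D))
Add(Function('x')(-190, Function('J')(-14)), Mul(-1, Function('O')(Mul(3, 15)))) = Add(Add(-12, Mul(4, Pow(Add(-14, -14), -1))), Mul(-1, Mul(Mul(3, 15), Add(4, Mul(3, 15))))) = Add(Add(-12, Mul(4, Pow(-28, -1))), Mul(-1, Mul(45, Add(4, 45)))) = Add(Add(-12, Mul(4, Rational(-1, 28))), Mul(-1, Mul(45, 49))) = Add(Add(-12, Rational(-1, 7)), Mul(-1, 2205)) = Add(Rational(-85, 7), -2205) = Rational(-15520, 7)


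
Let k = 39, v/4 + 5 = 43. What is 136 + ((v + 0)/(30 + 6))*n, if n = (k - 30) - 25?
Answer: 616/9 ≈ 68.444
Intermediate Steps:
v = 152 (v = -20 + 4*43 = -20 + 172 = 152)
n = -16 (n = (39 - 30) - 25 = 9 - 25 = -16)
136 + ((v + 0)/(30 + 6))*n = 136 + ((152 + 0)/(30 + 6))*(-16) = 136 + (152/36)*(-16) = 136 + (152*(1/36))*(-16) = 136 + (38/9)*(-16) = 136 - 608/9 = 616/9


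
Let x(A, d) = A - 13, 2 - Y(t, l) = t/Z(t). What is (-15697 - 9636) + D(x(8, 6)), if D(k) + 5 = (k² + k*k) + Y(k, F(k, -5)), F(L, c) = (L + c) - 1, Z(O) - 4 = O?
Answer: -25291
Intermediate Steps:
Z(O) = 4 + O
F(L, c) = -1 + L + c
Y(t, l) = 2 - t/(4 + t)
x(A, d) = -13 + A
D(k) = -5 + 2*k² + (8 + k)/(4 + k) (D(k) = -5 + ((k² + k*k) + (8 + k)/(4 + k)) = -5 + ((k² + k²) + (8 + k)/(4 + k)) = -5 + (2*k² + (8 + k)/(4 + k)) = -5 + 2*k² + (8 + k)/(4 + k))
(-15697 - 9636) + D(x(8, 6)) = (-15697 - 9636) + (-(-13 + 8) + (-3 + 2*(-13 + 8)²)*(4 + (-13 + 8)))/(4 + (-13 + 8)) = -25333 + (-1*(-5) + (-3 + 2*(-5)²)*(4 - 5))/(4 - 5) = -25333 + (5 + (-3 + 2*25)*(-1))/(-1) = -25333 - (5 + (-3 + 50)*(-1)) = -25333 - (5 + 47*(-1)) = -25333 - (5 - 47) = -25333 - 1*(-42) = -25333 + 42 = -25291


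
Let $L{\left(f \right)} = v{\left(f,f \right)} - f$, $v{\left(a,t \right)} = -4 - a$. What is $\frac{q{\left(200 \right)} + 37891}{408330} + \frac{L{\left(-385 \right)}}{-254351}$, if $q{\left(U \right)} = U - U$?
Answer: $\frac{9324832961}{103859143830} \approx 0.089783$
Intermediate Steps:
$q{\left(U \right)} = 0$
$L{\left(f \right)} = -4 - 2 f$ ($L{\left(f \right)} = \left(-4 - f\right) - f = -4 - 2 f$)
$\frac{q{\left(200 \right)} + 37891}{408330} + \frac{L{\left(-385 \right)}}{-254351} = \frac{0 + 37891}{408330} + \frac{-4 - -770}{-254351} = 37891 \cdot \frac{1}{408330} + \left(-4 + 770\right) \left(- \frac{1}{254351}\right) = \frac{37891}{408330} + 766 \left(- \frac{1}{254351}\right) = \frac{37891}{408330} - \frac{766}{254351} = \frac{9324832961}{103859143830}$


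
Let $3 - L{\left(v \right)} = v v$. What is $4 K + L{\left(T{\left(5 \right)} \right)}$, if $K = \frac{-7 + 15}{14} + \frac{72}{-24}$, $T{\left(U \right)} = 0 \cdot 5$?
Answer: $- \frac{47}{7} \approx -6.7143$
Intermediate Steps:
$T{\left(U \right)} = 0$
$L{\left(v \right)} = 3 - v^{2}$ ($L{\left(v \right)} = 3 - v v = 3 - v^{2}$)
$K = - \frac{17}{7}$ ($K = 8 \cdot \frac{1}{14} + 72 \left(- \frac{1}{24}\right) = \frac{4}{7} - 3 = - \frac{17}{7} \approx -2.4286$)
$4 K + L{\left(T{\left(5 \right)} \right)} = 4 \left(- \frac{17}{7}\right) + \left(3 - 0^{2}\right) = - \frac{68}{7} + \left(3 - 0\right) = - \frac{68}{7} + \left(3 + 0\right) = - \frac{68}{7} + 3 = - \frac{47}{7}$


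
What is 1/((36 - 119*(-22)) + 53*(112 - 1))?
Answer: 1/8537 ≈ 0.00011714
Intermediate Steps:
1/((36 - 119*(-22)) + 53*(112 - 1)) = 1/((36 + 2618) + 53*111) = 1/(2654 + 5883) = 1/8537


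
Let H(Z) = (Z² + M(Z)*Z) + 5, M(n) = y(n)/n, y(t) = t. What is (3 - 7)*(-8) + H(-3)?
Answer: 43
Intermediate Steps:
M(n) = 1 (M(n) = n/n = 1)
H(Z) = 5 + Z + Z² (H(Z) = (Z² + 1*Z) + 5 = (Z² + Z) + 5 = (Z + Z²) + 5 = 5 + Z + Z²)
(3 - 7)*(-8) + H(-3) = (3 - 7)*(-8) + (5 - 3 + (-3)²) = -4*(-8) + (5 - 3 + 9) = 32 + 11 = 43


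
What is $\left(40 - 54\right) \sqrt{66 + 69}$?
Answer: $- 42 \sqrt{15} \approx -162.67$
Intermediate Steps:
$\left(40 - 54\right) \sqrt{66 + 69} = - 14 \sqrt{135} = - 14 \cdot 3 \sqrt{15} = - 42 \sqrt{15}$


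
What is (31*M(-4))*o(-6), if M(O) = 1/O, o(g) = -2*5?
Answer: 155/2 ≈ 77.500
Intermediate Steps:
o(g) = -10
(31*M(-4))*o(-6) = (31/(-4))*(-10) = (31*(-¼))*(-10) = -31/4*(-10) = 155/2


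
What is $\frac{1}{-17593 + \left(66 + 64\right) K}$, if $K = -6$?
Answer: $- \frac{1}{18373} \approx -5.4428 \cdot 10^{-5}$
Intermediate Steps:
$\frac{1}{-17593 + \left(66 + 64\right) K} = \frac{1}{-17593 + \left(66 + 64\right) \left(-6\right)} = \frac{1}{-17593 + 130 \left(-6\right)} = \frac{1}{-17593 - 780} = \frac{1}{-18373} = - \frac{1}{18373}$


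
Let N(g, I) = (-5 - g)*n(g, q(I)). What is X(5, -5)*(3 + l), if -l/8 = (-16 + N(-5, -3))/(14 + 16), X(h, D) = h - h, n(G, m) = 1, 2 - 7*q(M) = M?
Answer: 0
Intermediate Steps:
q(M) = 2/7 - M/7
N(g, I) = -5 - g (N(g, I) = (-5 - g)*1 = -5 - g)
X(h, D) = 0
l = 64/15 (l = -8*(-16 + (-5 - 1*(-5)))/(14 + 16) = -8*(-16 + (-5 + 5))/30 = -8*(-16 + 0)/30 = -(-128)/30 = -8*(-8/15) = 64/15 ≈ 4.2667)
X(5, -5)*(3 + l) = 0*(3 + 64/15) = 0*(109/15) = 0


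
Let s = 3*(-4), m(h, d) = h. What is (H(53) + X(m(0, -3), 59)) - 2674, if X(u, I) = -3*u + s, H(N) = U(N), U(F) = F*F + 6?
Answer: 129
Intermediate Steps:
s = -12
U(F) = 6 + F² (U(F) = F² + 6 = 6 + F²)
H(N) = 6 + N²
X(u, I) = -12 - 3*u (X(u, I) = -3*u - 12 = -12 - 3*u)
(H(53) + X(m(0, -3), 59)) - 2674 = ((6 + 53²) + (-12 - 3*0)) - 2674 = ((6 + 2809) + (-12 + 0)) - 2674 = (2815 - 12) - 2674 = 2803 - 2674 = 129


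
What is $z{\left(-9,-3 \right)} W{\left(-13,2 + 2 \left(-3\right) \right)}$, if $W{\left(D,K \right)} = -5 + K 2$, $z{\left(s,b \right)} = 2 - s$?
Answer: $-143$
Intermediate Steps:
$W{\left(D,K \right)} = -5 + 2 K$
$z{\left(-9,-3 \right)} W{\left(-13,2 + 2 \left(-3\right) \right)} = \left(2 - -9\right) \left(-5 + 2 \left(2 + 2 \left(-3\right)\right)\right) = \left(2 + 9\right) \left(-5 + 2 \left(2 - 6\right)\right) = 11 \left(-5 + 2 \left(-4\right)\right) = 11 \left(-5 - 8\right) = 11 \left(-13\right) = -143$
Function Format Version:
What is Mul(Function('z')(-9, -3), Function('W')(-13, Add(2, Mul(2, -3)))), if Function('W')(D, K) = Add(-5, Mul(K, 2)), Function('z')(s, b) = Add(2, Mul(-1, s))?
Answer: -143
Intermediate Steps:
Function('W')(D, K) = Add(-5, Mul(2, K))
Mul(Function('z')(-9, -3), Function('W')(-13, Add(2, Mul(2, -3)))) = Mul(Add(2, Mul(-1, -9)), Add(-5, Mul(2, Add(2, Mul(2, -3))))) = Mul(Add(2, 9), Add(-5, Mul(2, Add(2, -6)))) = Mul(11, Add(-5, Mul(2, -4))) = Mul(11, Add(-5, -8)) = Mul(11, -13) = -143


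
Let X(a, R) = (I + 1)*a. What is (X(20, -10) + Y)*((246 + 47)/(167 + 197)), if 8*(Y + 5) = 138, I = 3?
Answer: 108117/1456 ≈ 74.256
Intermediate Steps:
Y = 49/4 (Y = -5 + (⅛)*138 = -5 + 69/4 = 49/4 ≈ 12.250)
X(a, R) = 4*a (X(a, R) = (3 + 1)*a = 4*a)
(X(20, -10) + Y)*((246 + 47)/(167 + 197)) = (4*20 + 49/4)*((246 + 47)/(167 + 197)) = (80 + 49/4)*(293/364) = 369*(293*(1/364))/4 = (369/4)*(293/364) = 108117/1456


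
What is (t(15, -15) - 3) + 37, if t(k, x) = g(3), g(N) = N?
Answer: 37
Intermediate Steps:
t(k, x) = 3
(t(15, -15) - 3) + 37 = (3 - 3) + 37 = 0 + 37 = 37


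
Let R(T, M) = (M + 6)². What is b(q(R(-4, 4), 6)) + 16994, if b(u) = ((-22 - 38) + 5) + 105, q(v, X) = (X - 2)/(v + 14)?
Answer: 17044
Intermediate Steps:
R(T, M) = (6 + M)²
q(v, X) = (-2 + X)/(14 + v)
b(u) = 50 (b(u) = (-60 + 5) + 105 = -55 + 105 = 50)
b(q(R(-4, 4), 6)) + 16994 = 50 + 16994 = 17044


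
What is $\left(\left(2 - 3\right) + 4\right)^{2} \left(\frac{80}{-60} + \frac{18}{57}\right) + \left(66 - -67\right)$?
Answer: $\frac{2353}{19} \approx 123.84$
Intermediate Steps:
$\left(\left(2 - 3\right) + 4\right)^{2} \left(\frac{80}{-60} + \frac{18}{57}\right) + \left(66 - -67\right) = \left(-1 + 4\right)^{2} \left(80 \left(- \frac{1}{60}\right) + 18 \cdot \frac{1}{57}\right) + \left(66 + 67\right) = 3^{2} \left(- \frac{4}{3} + \frac{6}{19}\right) + 133 = 9 \left(- \frac{58}{57}\right) + 133 = - \frac{174}{19} + 133 = \frac{2353}{19}$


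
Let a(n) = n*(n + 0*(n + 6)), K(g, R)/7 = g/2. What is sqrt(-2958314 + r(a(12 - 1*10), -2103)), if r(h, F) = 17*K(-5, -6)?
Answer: I*sqrt(11834446)/2 ≈ 1720.1*I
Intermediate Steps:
K(g, R) = 7*g/2 (K(g, R) = 7*(g/2) = 7*g/2)
a(n) = n**2 (a(n) = n*(n + 0*(6 + n)) = n*(n + 0) = n*n = n**2)
r(h, F) = -595/2 (r(h, F) = 17*((7/2)*(-5)) = 17*(-35/2) = -595/2)
sqrt(-2958314 + r(a(12 - 1*10), -2103)) = sqrt(-2958314 - 595/2) = sqrt(-5917223/2) = I*sqrt(11834446)/2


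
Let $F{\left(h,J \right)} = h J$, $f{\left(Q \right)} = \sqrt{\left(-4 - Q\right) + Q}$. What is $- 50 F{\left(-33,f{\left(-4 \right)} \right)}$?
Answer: $3300 i \approx 3300.0 i$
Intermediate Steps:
$f{\left(Q \right)} = 2 i$ ($f{\left(Q \right)} = \sqrt{-4} = 2 i$)
$F{\left(h,J \right)} = J h$
$- 50 F{\left(-33,f{\left(-4 \right)} \right)} = - 50 \cdot 2 i \left(-33\right) = - 50 \left(- 66 i\right) = 3300 i$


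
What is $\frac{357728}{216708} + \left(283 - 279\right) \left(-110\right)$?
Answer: $- \frac{23748448}{54177} \approx -438.35$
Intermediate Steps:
$\frac{357728}{216708} + \left(283 - 279\right) \left(-110\right) = 357728 \cdot \frac{1}{216708} + 4 \left(-110\right) = \frac{89432}{54177} - 440 = - \frac{23748448}{54177}$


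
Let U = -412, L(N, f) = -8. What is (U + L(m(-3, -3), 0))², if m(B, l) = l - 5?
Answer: 176400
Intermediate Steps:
m(B, l) = -5 + l
(U + L(m(-3, -3), 0))² = (-412 - 8)² = (-420)² = 176400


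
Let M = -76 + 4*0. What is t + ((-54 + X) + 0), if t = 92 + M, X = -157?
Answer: -195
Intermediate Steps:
M = -76 (M = -76 + 0 = -76)
t = 16 (t = 92 - 76 = 16)
t + ((-54 + X) + 0) = 16 + ((-54 - 157) + 0) = 16 + (-211 + 0) = 16 - 211 = -195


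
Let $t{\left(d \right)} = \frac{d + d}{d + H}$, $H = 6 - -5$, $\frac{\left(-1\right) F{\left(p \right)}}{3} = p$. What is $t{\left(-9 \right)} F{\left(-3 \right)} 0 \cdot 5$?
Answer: $0$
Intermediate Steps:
$F{\left(p \right)} = - 3 p$
$H = 11$ ($H = 6 + 5 = 11$)
$t{\left(d \right)} = \frac{2 d}{11 + d}$ ($t{\left(d \right)} = \frac{d + d}{d + 11} = \frac{2 d}{11 + d}$)
$t{\left(-9 \right)} F{\left(-3 \right)} 0 \cdot 5 = 2 \left(-9\right) \frac{1}{11 - 9} \left(-3\right) \left(-3\right) 0 \cdot 5 = 2 \left(-9\right) \frac{1}{2} \cdot 9 \cdot 0 = 2 \left(-9\right) \frac{1}{2} \cdot 0 = \left(-9\right) 0 = 0$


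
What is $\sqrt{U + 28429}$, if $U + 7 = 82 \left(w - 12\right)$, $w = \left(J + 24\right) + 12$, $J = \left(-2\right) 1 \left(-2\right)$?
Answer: $\sqrt{30718} \approx 175.27$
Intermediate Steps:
$J = 4$ ($J = \left(-2\right) \left(-2\right) = 4$)
$w = 40$ ($w = \left(4 + 24\right) + 12 = 28 + 12 = 40$)
$U = 2289$ ($U = -7 + 82 \left(40 - 12\right) = -7 + 82 \cdot 28 = -7 + 2296 = 2289$)
$\sqrt{U + 28429} = \sqrt{2289 + 28429} = \sqrt{30718}$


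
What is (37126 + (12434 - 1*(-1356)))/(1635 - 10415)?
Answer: -12729/2195 ≈ -5.7991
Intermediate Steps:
(37126 + (12434 - 1*(-1356)))/(1635 - 10415) = (37126 + (12434 + 1356))/(-8780) = (37126 + 13790)*(-1/8780) = 50916*(-1/8780) = -12729/2195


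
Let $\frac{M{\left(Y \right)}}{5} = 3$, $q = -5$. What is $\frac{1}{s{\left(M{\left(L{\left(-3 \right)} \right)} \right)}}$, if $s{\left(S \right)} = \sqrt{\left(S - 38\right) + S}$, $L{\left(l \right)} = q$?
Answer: $- \frac{i \sqrt{2}}{4} \approx - 0.35355 i$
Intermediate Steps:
$L{\left(l \right)} = -5$
$M{\left(Y \right)} = 15$ ($M{\left(Y \right)} = 5 \cdot 3 = 15$)
$s{\left(S \right)} = \sqrt{-38 + 2 S}$ ($s{\left(S \right)} = \sqrt{\left(-38 + S\right) + S} = \sqrt{-38 + 2 S}$)
$\frac{1}{s{\left(M{\left(L{\left(-3 \right)} \right)} \right)}} = \frac{1}{\sqrt{-38 + 2 \cdot 15}} = \frac{1}{\sqrt{-38 + 30}} = \frac{1}{\sqrt{-8}} = \frac{1}{2 i \sqrt{2}} = - \frac{i \sqrt{2}}{4}$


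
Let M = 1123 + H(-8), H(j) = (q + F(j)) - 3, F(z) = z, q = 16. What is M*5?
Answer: 5640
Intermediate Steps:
H(j) = 13 + j (H(j) = (16 + j) - 3 = 13 + j)
M = 1128 (M = 1123 + (13 - 8) = 1123 + 5 = 1128)
M*5 = 1128*5 = 5640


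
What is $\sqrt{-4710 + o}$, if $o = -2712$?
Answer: $i \sqrt{7422} \approx 86.151 i$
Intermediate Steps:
$\sqrt{-4710 + o} = \sqrt{-4710 - 2712} = \sqrt{-7422} = i \sqrt{7422}$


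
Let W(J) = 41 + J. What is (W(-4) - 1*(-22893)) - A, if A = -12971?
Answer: 35901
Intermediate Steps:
(W(-4) - 1*(-22893)) - A = ((41 - 4) - 1*(-22893)) - 1*(-12971) = (37 + 22893) + 12971 = 22930 + 12971 = 35901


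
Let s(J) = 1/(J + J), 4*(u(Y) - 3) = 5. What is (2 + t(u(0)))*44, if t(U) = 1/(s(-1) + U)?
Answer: 1496/15 ≈ 99.733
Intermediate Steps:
u(Y) = 17/4 (u(Y) = 3 + (1/4)*5 = 3 + 5/4 = 17/4)
s(J) = 1/(2*J)
t(U) = 1/(-1/2 + U) (t(U) = 1/((1/2)/(-1) + U) = 1/((1/2)*(-1) + U) = 1/(-1/2 + U))
(2 + t(u(0)))*44 = (2 + 2/(-1 + 2*(17/4)))*44 = (2 + 2/(-1 + 17/2))*44 = (2 + 2/(15/2))*44 = (2 + 2*(2/15))*44 = (2 + 4/15)*44 = (34/15)*44 = 1496/15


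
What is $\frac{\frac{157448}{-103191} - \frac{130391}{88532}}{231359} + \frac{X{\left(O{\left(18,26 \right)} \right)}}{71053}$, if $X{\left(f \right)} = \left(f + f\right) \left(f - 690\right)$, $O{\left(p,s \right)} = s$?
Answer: $- \frac{72981284184449153725}{150179590011634663524} \approx -0.48596$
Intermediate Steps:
$X{\left(f \right)} = 2 f \left(-690 + f\right)$
$\frac{\frac{157448}{-103191} - \frac{130391}{88532}}{231359} + \frac{X{\left(O{\left(18,26 \right)} \right)}}{71053} = \frac{\frac{157448}{-103191} - \frac{130391}{88532}}{231359} + \frac{2 \cdot 26 \left(-690 + 26\right)}{71053} = \left(157448 \left(- \frac{1}{103191}\right) - \frac{130391}{88532}\right) \frac{1}{231359} + 2 \cdot 26 \left(-664\right) \frac{1}{71053} = \left(- \frac{157448}{103191} - \frac{130391}{88532}\right) \frac{1}{231359} - \frac{34528}{71053} = \left(- \frac{27394364017}{9135705612}\right) \frac{1}{231359} - \frac{34528}{71053} = - \frac{27394364017}{2113627714686708} - \frac{34528}{71053} = - \frac{72981284184449153725}{150179590011634663524}$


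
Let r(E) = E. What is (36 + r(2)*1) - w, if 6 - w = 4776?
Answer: 4808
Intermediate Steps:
w = -4770 (w = 6 - 1*4776 = 6 - 4776 = -4770)
(36 + r(2)*1) - w = (36 + 2*1) - 1*(-4770) = (36 + 2) + 4770 = 38 + 4770 = 4808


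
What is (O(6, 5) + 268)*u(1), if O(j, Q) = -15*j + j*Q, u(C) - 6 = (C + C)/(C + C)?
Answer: 1456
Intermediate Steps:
u(C) = 7 (u(C) = 6 + (C + C)/(C + C) = 6 + (2*C)/((2*C)) = 6 + (2*C)*(1/(2*C)) = 6 + 1 = 7)
O(j, Q) = -15*j + Q*j
(O(6, 5) + 268)*u(1) = (6*(-15 + 5) + 268)*7 = (6*(-10) + 268)*7 = (-60 + 268)*7 = 208*7 = 1456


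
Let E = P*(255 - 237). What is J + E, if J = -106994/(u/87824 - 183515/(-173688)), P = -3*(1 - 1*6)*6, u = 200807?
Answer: -193684029482676/6374348447 ≈ -30385.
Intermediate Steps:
P = 90 (P = -3*(1 - 6)*6 = -3*(-5)*6 = 15*6 = 90)
J = -204010473966816/6374348447 (J = -106994/(200807/87824 - 183515/(-173688)) = -106994/(200807*(1/87824) - 183515*(-1/173688)) = -106994/(200807/87824 + 183515/173688) = -106994/6374348447/1906746864 = -106994*1906746864/6374348447 = -204010473966816/6374348447 ≈ -32005.)
E = 1620 (E = 90*(255 - 237) = 90*18 = 1620)
J + E = -204010473966816/6374348447 + 1620 = -193684029482676/6374348447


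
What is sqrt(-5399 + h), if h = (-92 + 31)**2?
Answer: I*sqrt(1678) ≈ 40.963*I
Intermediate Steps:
h = 3721 (h = (-61)**2 = 3721)
sqrt(-5399 + h) = sqrt(-5399 + 3721) = sqrt(-1678) = I*sqrt(1678)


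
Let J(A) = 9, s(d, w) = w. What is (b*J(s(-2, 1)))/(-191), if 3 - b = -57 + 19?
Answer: -369/191 ≈ -1.9319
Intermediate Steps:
b = 41 (b = 3 - (-57 + 19) = 3 - 1*(-38) = 3 + 38 = 41)
(b*J(s(-2, 1)))/(-191) = (41*9)/(-191) = 369*(-1/191) = -369/191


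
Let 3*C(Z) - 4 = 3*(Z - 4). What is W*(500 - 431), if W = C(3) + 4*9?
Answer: 2507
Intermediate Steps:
C(Z) = -8/3 + Z (C(Z) = 4/3 + (3*(Z - 4))/3 = 4/3 + (3*(-4 + Z))/3 = 4/3 + (-12 + 3*Z)/3 = 4/3 + (-4 + Z) = -8/3 + Z)
W = 109/3 (W = (-8/3 + 3) + 4*9 = ⅓ + 36 = 109/3 ≈ 36.333)
W*(500 - 431) = 109*(500 - 431)/3 = (109/3)*69 = 2507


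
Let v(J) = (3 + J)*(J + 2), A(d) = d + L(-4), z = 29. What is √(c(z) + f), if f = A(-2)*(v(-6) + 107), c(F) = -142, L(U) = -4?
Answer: 2*I*√214 ≈ 29.257*I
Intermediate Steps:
A(d) = -4 + d (A(d) = d - 4 = -4 + d)
v(J) = (2 + J)*(3 + J) (v(J) = (3 + J)*(2 + J) = (2 + J)*(3 + J))
f = -714 (f = (-4 - 2)*((6 + (-6)² + 5*(-6)) + 107) = -6*((6 + 36 - 30) + 107) = -6*(12 + 107) = -6*119 = -714)
√(c(z) + f) = √(-142 - 714) = √(-856) = 2*I*√214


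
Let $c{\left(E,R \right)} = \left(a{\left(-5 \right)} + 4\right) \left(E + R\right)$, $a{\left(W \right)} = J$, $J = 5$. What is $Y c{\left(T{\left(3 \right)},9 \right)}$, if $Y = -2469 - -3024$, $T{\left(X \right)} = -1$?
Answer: $39960$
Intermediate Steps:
$a{\left(W \right)} = 5$
$c{\left(E,R \right)} = 9 E + 9 R$ ($c{\left(E,R \right)} = \left(5 + 4\right) \left(E + R\right) = 9 \left(E + R\right) = 9 E + 9 R$)
$Y = 555$ ($Y = -2469 + 3024 = 555$)
$Y c{\left(T{\left(3 \right)},9 \right)} = 555 \left(9 \left(-1\right) + 9 \cdot 9\right) = 555 \left(-9 + 81\right) = 555 \cdot 72 = 39960$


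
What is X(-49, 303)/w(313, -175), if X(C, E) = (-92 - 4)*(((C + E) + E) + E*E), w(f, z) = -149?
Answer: 8867136/149 ≈ 59511.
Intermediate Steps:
X(C, E) = -192*E - 96*C - 96*E**2 (X(C, E) = -96*((C + 2*E) + E**2) = -96*(C + E**2 + 2*E) = -192*E - 96*C - 96*E**2)
X(-49, 303)/w(313, -175) = (-192*303 - 96*(-49) - 96*303**2)/(-149) = (-58176 + 4704 - 96*91809)*(-1/149) = (-58176 + 4704 - 8813664)*(-1/149) = -8867136*(-1/149) = 8867136/149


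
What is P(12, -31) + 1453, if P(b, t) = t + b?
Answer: 1434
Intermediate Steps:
P(b, t) = b + t
P(12, -31) + 1453 = (12 - 31) + 1453 = -19 + 1453 = 1434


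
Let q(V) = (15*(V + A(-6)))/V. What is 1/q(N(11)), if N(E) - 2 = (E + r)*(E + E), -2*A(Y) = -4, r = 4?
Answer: 166/2505 ≈ 0.066267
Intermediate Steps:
A(Y) = 2 (A(Y) = -½*(-4) = 2)
N(E) = 2 + 2*E*(4 + E) (N(E) = 2 + (E + 4)*(E + E) = 2 + (4 + E)*(2*E) = 2 + 2*E*(4 + E))
q(V) = (30 + 15*V)/V (q(V) = (15*(V + 2))/V = (15*(2 + V))/V = (30 + 15*V)/V)
1/q(N(11)) = 1/(15 + 30/(2 + 2*11² + 8*11)) = 1/(15 + 30/(2 + 2*121 + 88)) = 1/(15 + 30/(2 + 242 + 88)) = 1/(15 + 30/332) = 1/(15 + 30*(1/332)) = 1/(15 + 15/166) = 1/(2505/166) = 166/2505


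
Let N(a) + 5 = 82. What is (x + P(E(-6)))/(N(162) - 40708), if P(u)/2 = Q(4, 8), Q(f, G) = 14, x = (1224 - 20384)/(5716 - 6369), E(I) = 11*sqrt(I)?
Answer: -37444/26532043 ≈ -0.0014113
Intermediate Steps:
x = 19160/653 (x = -19160/(-653) = -19160*(-1/653) = 19160/653 ≈ 29.341)
N(a) = 77 (N(a) = -5 + 82 = 77)
P(u) = 28 (P(u) = 2*14 = 28)
(x + P(E(-6)))/(N(162) - 40708) = (19160/653 + 28)/(77 - 40708) = (37444/653)/(-40631) = (37444/653)*(-1/40631) = -37444/26532043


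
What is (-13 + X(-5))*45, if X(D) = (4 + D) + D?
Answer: -855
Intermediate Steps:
X(D) = 4 + 2*D
(-13 + X(-5))*45 = (-13 + (4 + 2*(-5)))*45 = (-13 + (4 - 10))*45 = (-13 - 6)*45 = -19*45 = -855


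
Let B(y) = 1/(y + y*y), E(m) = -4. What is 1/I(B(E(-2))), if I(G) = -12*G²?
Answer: -12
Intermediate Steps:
B(y) = 1/(y + y²)
1/I(B(E(-2))) = 1/(-12*1/(16*(1 - 4)²)) = 1/(-12*(-¼/(-3))²) = 1/(-12*(-¼*(-⅓))²) = 1/(-12*(1/12)²) = 1/(-12*1/144) = 1/(-1/12) = -12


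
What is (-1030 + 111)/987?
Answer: -919/987 ≈ -0.93110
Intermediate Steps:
(-1030 + 111)/987 = (1/987)*(-919) = -919/987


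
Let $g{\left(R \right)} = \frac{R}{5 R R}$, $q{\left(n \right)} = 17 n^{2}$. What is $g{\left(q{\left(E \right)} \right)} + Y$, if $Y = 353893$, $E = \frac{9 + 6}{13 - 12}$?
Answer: $\frac{6768203626}{19125} \approx 3.5389 \cdot 10^{5}$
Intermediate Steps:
$E = 15$ ($E = \frac{15}{1} = 15 \cdot 1 = 15$)
$g{\left(R \right)} = \frac{1}{5 R}$ ($g{\left(R \right)} = \frac{R}{5 R^{2}} = R \frac{1}{5 R^{2}} = \frac{1}{5 R}$)
$g{\left(q{\left(E \right)} \right)} + Y = \frac{1}{5 \cdot 17 \cdot 15^{2}} + 353893 = \frac{1}{5 \cdot 17 \cdot 225} + 353893 = \frac{1}{5 \cdot 3825} + 353893 = \frac{1}{5} \cdot \frac{1}{3825} + 353893 = \frac{1}{19125} + 353893 = \frac{6768203626}{19125}$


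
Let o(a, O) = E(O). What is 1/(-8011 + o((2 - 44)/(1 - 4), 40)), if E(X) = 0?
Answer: -1/8011 ≈ -0.00012483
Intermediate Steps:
o(a, O) = 0
1/(-8011 + o((2 - 44)/(1 - 4), 40)) = 1/(-8011 + 0) = 1/(-8011) = -1/8011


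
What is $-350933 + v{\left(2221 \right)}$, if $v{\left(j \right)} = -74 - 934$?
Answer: $-351941$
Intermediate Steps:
$v{\left(j \right)} = -1008$
$-350933 + v{\left(2221 \right)} = -350933 - 1008 = -351941$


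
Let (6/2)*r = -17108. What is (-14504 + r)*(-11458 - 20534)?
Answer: 646451680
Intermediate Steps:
r = -17108/3 (r = (1/3)*(-17108) = -17108/3 ≈ -5702.7)
(-14504 + r)*(-11458 - 20534) = (-14504 - 17108/3)*(-11458 - 20534) = -60620/3*(-31992) = 646451680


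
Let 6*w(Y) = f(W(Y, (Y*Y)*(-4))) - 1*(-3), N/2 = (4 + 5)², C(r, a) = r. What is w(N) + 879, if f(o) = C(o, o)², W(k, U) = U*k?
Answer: 96402615120607/2 ≈ 4.8201e+13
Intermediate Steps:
f(o) = o²
N = 162 (N = 2*(4 + 5)² = 2*9² = 2*81 = 162)
w(Y) = ½ + 8*Y⁶/3 (w(Y) = ((((Y*Y)*(-4))*Y)² - 1*(-3))/6 = (((Y²*(-4))*Y)² + 3)/6 = (((-4*Y²)*Y)² + 3)/6 = ((-4*Y³)² + 3)/6 = (16*Y⁶ + 3)/6 = (3 + 16*Y⁶)/6 = ½ + 8*Y⁶/3)
w(N) + 879 = (½ + (8/3)*162⁶) + 879 = (½ + (8/3)*18075490334784) + 879 = (½ + 48201307559424) + 879 = 96402615118849/2 + 879 = 96402615120607/2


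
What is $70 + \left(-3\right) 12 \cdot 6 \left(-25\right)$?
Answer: $5470$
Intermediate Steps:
$70 + \left(-3\right) 12 \cdot 6 \left(-25\right) = 70 - -5400 = 70 + 5400 = 5470$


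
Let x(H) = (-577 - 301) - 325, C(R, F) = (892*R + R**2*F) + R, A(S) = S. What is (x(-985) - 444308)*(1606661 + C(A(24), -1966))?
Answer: -220829555947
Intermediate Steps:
C(R, F) = 893*R + F*R**2 (C(R, F) = (892*R + F*R**2) + R = 893*R + F*R**2)
x(H) = -1203 (x(H) = -878 - 325 = -1203)
(x(-985) - 444308)*(1606661 + C(A(24), -1966)) = (-1203 - 444308)*(1606661 + 24*(893 - 1966*24)) = -445511*(1606661 + 24*(893 - 47184)) = -445511*(1606661 + 24*(-46291)) = -445511*(1606661 - 1110984) = -445511*495677 = -220829555947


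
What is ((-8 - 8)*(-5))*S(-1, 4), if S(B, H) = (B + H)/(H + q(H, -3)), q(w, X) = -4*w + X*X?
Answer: -80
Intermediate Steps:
q(w, X) = X**2 - 4*w (q(w, X) = -4*w + X**2 = X**2 - 4*w)
S(B, H) = (B + H)/(9 - 3*H) (S(B, H) = (B + H)/(H + ((-3)**2 - 4*H)) = (B + H)/(H + (9 - 4*H)) = (B + H)/(9 - 3*H))
((-8 - 8)*(-5))*S(-1, 4) = ((-8 - 8)*(-5))*((-1*(-1) - 1*4)/(3*(-3 + 4))) = (-16*(-5))*((1/3)*(1 - 4)/1) = 80*((1/3)*1*(-3)) = 80*(-1) = -80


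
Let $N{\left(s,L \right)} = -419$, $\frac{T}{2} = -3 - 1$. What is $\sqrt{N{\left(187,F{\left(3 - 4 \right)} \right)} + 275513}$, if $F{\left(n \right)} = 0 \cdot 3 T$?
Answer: $3 \sqrt{30566} \approx 524.49$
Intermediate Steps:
$T = -8$ ($T = 2 \left(-3 - 1\right) = 2 \left(-4\right) = -8$)
$F{\left(n \right)} = 0$ ($F{\left(n \right)} = 0 \cdot 3 \left(-8\right) = 0 \left(-8\right) = 0$)
$\sqrt{N{\left(187,F{\left(3 - 4 \right)} \right)} + 275513} = \sqrt{-419 + 275513} = \sqrt{275094} = 3 \sqrt{30566}$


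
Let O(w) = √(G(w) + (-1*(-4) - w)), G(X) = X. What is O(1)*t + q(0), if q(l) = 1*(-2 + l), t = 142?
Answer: 282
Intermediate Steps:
q(l) = -2 + l
O(w) = 2 (O(w) = √(w + (-1*(-4) - w)) = √(w + (4 - w)) = √4 = 2)
O(1)*t + q(0) = 2*142 + (-2 + 0) = 284 - 2 = 282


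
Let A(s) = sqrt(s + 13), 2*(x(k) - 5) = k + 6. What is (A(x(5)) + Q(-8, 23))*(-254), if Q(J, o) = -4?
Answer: 1016 - 127*sqrt(94) ≈ -215.31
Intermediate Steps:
x(k) = 8 + k/2 (x(k) = 5 + (k + 6)/2 = 5 + (6 + k)/2 = 5 + (3 + k/2) = 8 + k/2)
A(s) = sqrt(13 + s)
(A(x(5)) + Q(-8, 23))*(-254) = (sqrt(13 + (8 + (1/2)*5)) - 4)*(-254) = (sqrt(13 + (8 + 5/2)) - 4)*(-254) = (sqrt(13 + 21/2) - 4)*(-254) = (sqrt(47/2) - 4)*(-254) = (sqrt(94)/2 - 4)*(-254) = (-4 + sqrt(94)/2)*(-254) = 1016 - 127*sqrt(94)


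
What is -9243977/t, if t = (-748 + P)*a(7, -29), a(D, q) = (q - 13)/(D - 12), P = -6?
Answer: 46219885/31668 ≈ 1459.5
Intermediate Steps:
a(D, q) = (-13 + q)/(-12 + D)
t = -31668/5 (t = (-748 - 6)*((-13 - 29)/(-12 + 7)) = -754*(-42)/(-5) = -(-754)*(-42)/5 = -754*42/5 = -31668/5 ≈ -6333.6)
-9243977/t = -9243977/(-31668/5) = -9243977*(-5/31668) = 46219885/31668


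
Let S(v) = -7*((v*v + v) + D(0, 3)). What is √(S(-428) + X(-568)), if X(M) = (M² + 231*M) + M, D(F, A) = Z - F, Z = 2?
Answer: I*√1088458 ≈ 1043.3*I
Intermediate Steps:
D(F, A) = 2 - F
X(M) = M² + 232*M
S(v) = -14 - 7*v - 7*v² (S(v) = -7*((v*v + v) + (2 - 1*0)) = -7*((v² + v) + (2 + 0)) = -7*((v + v²) + 2) = -7*(2 + v + v²) = -14 - 7*v - 7*v²)
√(S(-428) + X(-568)) = √((-14 - 7*(-428) - 7*(-428)²) - 568*(232 - 568)) = √((-14 + 2996 - 7*183184) - 568*(-336)) = √((-14 + 2996 - 1282288) + 190848) = √(-1279306 + 190848) = √(-1088458) = I*√1088458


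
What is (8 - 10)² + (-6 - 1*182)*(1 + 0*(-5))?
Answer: -184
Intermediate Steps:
(8 - 10)² + (-6 - 1*182)*(1 + 0*(-5)) = (-2)² + (-6 - 182)*(1 + 0) = 4 - 188*1 = 4 - 188 = -184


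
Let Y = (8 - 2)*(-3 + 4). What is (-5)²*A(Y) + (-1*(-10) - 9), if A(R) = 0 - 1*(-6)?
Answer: 151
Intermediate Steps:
Y = 6 (Y = 6*1 = 6)
A(R) = 6 (A(R) = 0 + 6 = 6)
(-5)²*A(Y) + (-1*(-10) - 9) = (-5)²*6 + (-1*(-10) - 9) = 25*6 + (10 - 9) = 150 + 1 = 151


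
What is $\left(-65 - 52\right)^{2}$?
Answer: $13689$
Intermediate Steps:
$\left(-65 - 52\right)^{2} = \left(-117\right)^{2} = 13689$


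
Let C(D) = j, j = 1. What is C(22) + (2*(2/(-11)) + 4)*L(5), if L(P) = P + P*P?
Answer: 1211/11 ≈ 110.09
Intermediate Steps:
L(P) = P + P**2
C(D) = 1
C(22) + (2*(2/(-11)) + 4)*L(5) = 1 + (2*(2/(-11)) + 4)*(5*(1 + 5)) = 1 + (2*(2*(-1/11)) + 4)*(5*6) = 1 + (2*(-2/11) + 4)*30 = 1 + (-4/11 + 4)*30 = 1 + (40/11)*30 = 1 + 1200/11 = 1211/11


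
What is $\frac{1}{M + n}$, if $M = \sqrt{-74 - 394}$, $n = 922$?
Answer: $\frac{461}{425276} - \frac{3 i \sqrt{13}}{425276} \approx 0.001084 - 2.5434 \cdot 10^{-5} i$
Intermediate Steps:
$M = 6 i \sqrt{13}$ ($M = \sqrt{-468} = 6 i \sqrt{13} \approx 21.633 i$)
$\frac{1}{M + n} = \frac{1}{6 i \sqrt{13} + 922} = \frac{1}{922 + 6 i \sqrt{13}}$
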